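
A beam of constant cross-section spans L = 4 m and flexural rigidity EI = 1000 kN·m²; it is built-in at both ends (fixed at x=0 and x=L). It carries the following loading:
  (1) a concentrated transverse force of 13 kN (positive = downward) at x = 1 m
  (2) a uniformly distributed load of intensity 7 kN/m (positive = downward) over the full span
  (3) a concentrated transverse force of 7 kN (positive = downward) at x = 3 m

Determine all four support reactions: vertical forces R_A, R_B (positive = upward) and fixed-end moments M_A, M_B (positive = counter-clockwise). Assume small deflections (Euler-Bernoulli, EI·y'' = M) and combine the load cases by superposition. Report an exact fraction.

Load 1 — point force P=13 kN at a=1 m (b=L-a=3):
  R_A = Pb²(3a+b)/L³ = 13·3²·(3·1+3)/4³ = 351/32 kN
  M_A = Pab²/L² = 13·1·3²/4² = 117/16 kN·m
  R_B = Pa²(a+3b)/L³ = 13·1²·(1+3·3)/4³ = 65/32 kN
  M_B = -Pa²b/L² = -13·1²·3/4² = -39/16 kN·m
Load 2 — uniform load w=7 kN/m over full span:
  R_A = wL/2 = 7·4/2 = 14 kN
  M_A = wL²/12 = 7·4²/12 = 28/3 kN·m
  R_B = wL/2 = 7·4/2 = 14 kN
  M_B = -wL²/12 = -7·4²/12 = -28/3 kN·m
Load 3 — point force P=7 kN at a=3 m (b=L-a=1):
  R_A = Pb²(3a+b)/L³ = 7·1²·(3·3+1)/4³ = 35/32 kN
  M_A = Pab²/L² = 7·3·1²/4² = 21/16 kN·m
  R_B = Pa²(a+3b)/L³ = 7·3²·(3+3·1)/4³ = 189/32 kN
  M_B = -Pa²b/L² = -7·3²·1/4² = -63/16 kN·m
Superposition: R_A = 417/16 kN, M_A = 431/24 kN·m, R_B = 351/16 kN, M_B = -377/24 kN·m

R_A = 417/16 kN, M_A = 431/24 kN·m, R_B = 351/16 kN, M_B = -377/24 kN·m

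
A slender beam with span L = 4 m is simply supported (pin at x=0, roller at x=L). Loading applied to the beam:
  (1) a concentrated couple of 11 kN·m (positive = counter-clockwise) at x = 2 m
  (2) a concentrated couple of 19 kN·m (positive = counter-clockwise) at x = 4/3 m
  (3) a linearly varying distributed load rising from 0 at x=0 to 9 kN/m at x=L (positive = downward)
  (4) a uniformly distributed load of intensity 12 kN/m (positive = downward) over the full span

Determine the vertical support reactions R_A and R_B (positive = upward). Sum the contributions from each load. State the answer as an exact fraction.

Load 1 — applied couple M₀=11 kN·m at a=2 m (b=L-a=2):
  R_A = M₀/L = 11/4 kN
  R_B = -M₀/L = -11/4 kN
Load 2 — applied couple M₀=19 kN·m at a=4/3 m (b=L-a=8/3):
  R_A = M₀/L = 19/4 kN
  R_B = -M₀/L = -19/4 kN
Load 3 — triangular load w₀=9 kN/m (0→w₀ over full span):
  R_A = w₀L/6 = 9·4/6 = 6 kN
  R_B = w₀L/3 = 9·4/3 = 12 kN
Load 4 — uniform load w=12 kN/m over full span:
  R_A = wL/2 = 12·4/2 = 24 kN
  R_B = wL/2 = 12·4/2 = 24 kN
Superposition: R_A = 75/2 kN, R_B = 57/2 kN

R_A = 75/2 kN, R_B = 57/2 kN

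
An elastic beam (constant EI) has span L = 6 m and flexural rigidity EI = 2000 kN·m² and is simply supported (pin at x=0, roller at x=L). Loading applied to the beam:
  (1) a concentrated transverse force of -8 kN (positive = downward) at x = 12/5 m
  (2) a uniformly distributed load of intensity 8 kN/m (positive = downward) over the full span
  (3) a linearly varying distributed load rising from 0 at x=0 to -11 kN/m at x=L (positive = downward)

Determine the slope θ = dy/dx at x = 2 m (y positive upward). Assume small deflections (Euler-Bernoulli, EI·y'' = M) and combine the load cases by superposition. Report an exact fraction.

θ(2) = -29/140625 rad

Load 1 — point force P=-8 kN at a=12/5 m (b=L-a=18/5):
  θ_1 = -Pb(L²-b²-3x²)/(6LEI)  [x≤a] = -(-8)·(18/5)·(6²-(18/5)²-3·2²)/(6·6·2000) = 69/15625 rad
Load 2 — uniform load w=8 kN/m over full span:
  θ_2 = -w(L³-6Lx²+4x³)/(24EI) = -8·(6³-6·6·2²+4·2³)/(24·2000) = -13/750 rad
Load 3 — triangular load w₀=-11 kN/m (0→w₀ over full span):
  θ_3 = -w₀(7L⁴-30L²x²+15x⁴)/(360LEI) = -(-11)·(7·6⁴-30·6²·2²+15·2⁴)/(360·6·2000) = 143/11250 rad
Superposition: θ = Σ θ_i = -29/140625 rad ≈ -0.000206 rad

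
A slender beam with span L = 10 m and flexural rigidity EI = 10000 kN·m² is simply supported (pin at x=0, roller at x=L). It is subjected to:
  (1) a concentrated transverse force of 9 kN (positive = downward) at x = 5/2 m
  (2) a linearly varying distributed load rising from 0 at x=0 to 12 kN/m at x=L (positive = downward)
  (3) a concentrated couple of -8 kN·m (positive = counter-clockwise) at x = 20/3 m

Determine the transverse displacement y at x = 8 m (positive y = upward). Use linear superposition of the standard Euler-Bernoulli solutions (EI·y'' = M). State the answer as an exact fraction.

Load 1 — point force P=9 kN at a=5/2 m (b=L-a=15/2):
  y_1 = -Pa(L-x)(2Lx-a²-x²)/(6LEI)  [x>a] = -9·(5/2)·(10-8)·(2·10·8-(5/2)²-8²)/(6·10·10000) = -1077/160000 m
Load 2 — triangular load w₀=12 kN/m (0→w₀ over full span):
  y_2 = -w₀x(7L⁴-10L²x²+3x⁴)/(360LEI) = -12·8·(7·10⁴-10·10²·8²+3·8⁴)/(360·10·10000) = -762/15625 m
Load 3 — applied couple M₀=-8 kN·m at a=20/3 m (b=L-a=10/3):
  y_3 = (M₀x³/(6L)-M₀(x-a)²/2+C₁x)/EI  [x>a] with C₁=M₀(3b²-L²)/(6L)=80/9 = ((-8)·8³/(6·10)-(-8)·(8-(20/3))²/2+(80/9)·8)/10000 = 28/28125 m
Superposition: y = Σ y_i = -1962133/36000000 m ≈ -0.054504 m

y(8) = -1962133/36000000 m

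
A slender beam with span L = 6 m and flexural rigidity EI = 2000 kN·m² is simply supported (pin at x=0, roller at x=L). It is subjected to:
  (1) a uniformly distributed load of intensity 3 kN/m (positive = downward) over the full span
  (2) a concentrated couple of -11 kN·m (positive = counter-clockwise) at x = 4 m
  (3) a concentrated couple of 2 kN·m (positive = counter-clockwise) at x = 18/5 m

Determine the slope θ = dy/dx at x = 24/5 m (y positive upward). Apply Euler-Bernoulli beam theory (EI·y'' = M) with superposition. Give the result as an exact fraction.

Load 1 — uniform load w=3 kN/m over full span:
  θ_1 = -w(L³-6Lx²+4x³)/(24EI) = -3·(6³-6·6·(24/5)²+4·(24/5)³)/(24·2000) = 2673/250000 rad
Load 2 — applied couple M₀=-11 kN·m at a=4 m (b=L-a=2):
  θ_2 = (M₀x²/(2L)-M₀(x-a)+C₁)/EI  [x>a] with C₁=M₀(3b²-L²)/(6L)=22/3 = ((-11)·(24/5)²/(2·6)-(-11)·((24/5)-4)+(22/3))/2000 = -187/75000 rad
Load 3 — applied couple M₀=2 kN·m at a=18/5 m (b=L-a=12/5):
  θ_3 = (M₀x²/(2L)-M₀(x-a)+C₁)/EI  [x>a] with C₁=M₀(3b²-L²)/(6L)=-26/25 = (2·(24/5)²/(2·6)-2·((24/5)-(18/5))+(-26/25))/2000 = 1/5000 rad
Superposition: θ = Σ θ_i = 6299/750000 rad ≈ 0.008399 rad

θ(24/5) = 6299/750000 rad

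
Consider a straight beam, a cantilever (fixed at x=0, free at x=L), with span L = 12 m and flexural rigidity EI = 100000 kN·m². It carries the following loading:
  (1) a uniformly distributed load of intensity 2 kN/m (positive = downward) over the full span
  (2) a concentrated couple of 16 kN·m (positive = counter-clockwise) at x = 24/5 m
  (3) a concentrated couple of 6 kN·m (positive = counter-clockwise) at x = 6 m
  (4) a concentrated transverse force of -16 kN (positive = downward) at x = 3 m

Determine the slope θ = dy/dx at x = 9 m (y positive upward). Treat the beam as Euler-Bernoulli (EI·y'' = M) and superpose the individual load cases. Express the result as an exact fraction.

Load 1 — uniform load w=2 kN/m over full span:
  θ_1 = -wx(x²-3Lx+3L²)/(6EI) = -2·9·(9²-3·12·9+3·12²)/(6·100000) = -567/100000 rad
Load 2 — applied couple M₀=16 kN·m at a=24/5 m (b=L-a=36/5):
  θ_2 = M₀a/EI  [x>a] = 16·(24/5)/100000 = 12/15625 rad
Load 3 — applied couple M₀=6 kN·m at a=6 m (b=L-a=6):
  θ_3 = M₀a/EI  [x>a] = 6·6/100000 = 9/25000 rad
Load 4 — point force P=-16 kN at a=3 m (b=L-a=9):
  θ_4 = -Pa²/(2EI)  [x>a] = -(-16)·3²/(2·100000) = 9/12500 rad
Superposition: θ = Σ θ_i = -1911/500000 rad ≈ -0.003822 rad

θ(9) = -1911/500000 rad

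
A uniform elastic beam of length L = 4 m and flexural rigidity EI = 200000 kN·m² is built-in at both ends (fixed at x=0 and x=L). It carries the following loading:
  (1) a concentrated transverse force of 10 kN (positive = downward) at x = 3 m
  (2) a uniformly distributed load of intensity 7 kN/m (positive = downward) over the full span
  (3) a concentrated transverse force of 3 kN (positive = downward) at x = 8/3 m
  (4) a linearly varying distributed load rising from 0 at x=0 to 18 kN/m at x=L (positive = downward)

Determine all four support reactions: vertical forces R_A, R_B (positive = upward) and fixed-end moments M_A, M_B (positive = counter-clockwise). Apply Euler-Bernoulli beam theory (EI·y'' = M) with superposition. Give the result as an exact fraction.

Load 1 — point force P=10 kN at a=3 m (b=L-a=1):
  R_A = Pb²(3a+b)/L³ = 10·1²·(3·3+1)/4³ = 25/16 kN
  M_A = Pab²/L² = 10·3·1²/4² = 15/8 kN·m
  R_B = Pa²(a+3b)/L³ = 10·3²·(3+3·1)/4³ = 135/16 kN
  M_B = -Pa²b/L² = -10·3²·1/4² = -45/8 kN·m
Load 2 — uniform load w=7 kN/m over full span:
  R_A = wL/2 = 7·4/2 = 14 kN
  M_A = wL²/12 = 7·4²/12 = 28/3 kN·m
  R_B = wL/2 = 7·4/2 = 14 kN
  M_B = -wL²/12 = -7·4²/12 = -28/3 kN·m
Load 3 — point force P=3 kN at a=8/3 m (b=L-a=4/3):
  R_A = Pb²(3a+b)/L³ = 3·(4/3)²·(3·(8/3)+(4/3))/4³ = 7/9 kN
  M_A = Pab²/L² = 3·(8/3)·(4/3)²/4² = 8/9 kN·m
  R_B = Pa²(a+3b)/L³ = 3·(8/3)²·((8/3)+3·(4/3))/4³ = 20/9 kN
  M_B = -Pa²b/L² = -3·(8/3)²·(4/3)/4² = -16/9 kN·m
Load 4 — triangular load w₀=18 kN/m (0→w₀ over full span):
  R_A = 3w₀L/20 = 3·18·4/20 = 54/5 kN
  M_A = w₀L²/30 = 18·4²/30 = 48/5 kN·m
  R_B = 7w₀L/20 = 7·18·4/20 = 126/5 kN
  M_B = -w₀L²/20 = -18·4²/20 = -72/5 kN·m
Superposition: R_A = 19541/720 kN, M_A = 7811/360 kN·m, R_B = 35899/720 kN, M_B = -11209/360 kN·m

R_A = 19541/720 kN, M_A = 7811/360 kN·m, R_B = 35899/720 kN, M_B = -11209/360 kN·m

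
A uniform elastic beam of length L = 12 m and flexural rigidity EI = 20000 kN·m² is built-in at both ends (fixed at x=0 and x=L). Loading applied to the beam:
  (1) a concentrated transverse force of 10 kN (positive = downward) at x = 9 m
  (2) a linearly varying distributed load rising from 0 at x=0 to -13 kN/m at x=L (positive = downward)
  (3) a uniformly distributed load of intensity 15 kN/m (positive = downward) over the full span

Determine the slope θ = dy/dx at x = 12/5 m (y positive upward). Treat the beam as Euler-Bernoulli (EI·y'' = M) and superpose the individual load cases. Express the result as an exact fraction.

θ(12/5) = -82809/12500000 rad

Load 1 — point force P=10 kN at a=9 m (b=L-a=3):
  θ_1 = -Pb²x(2aL-(3a+b)x)/(2L³EI)  [x≤a] = -10·3²·(12/5)·(2·9·12-(3·9+3)·(12/5))/(2·12³·20000) = -9/20000 rad
Load 2 — triangular load w₀=-13 kN/m (0→w₀ over full span):
  θ_2 = -w₀(2x(L-x)(L-2x)(x+2L)+x²(L-x)²)/(120LEI) = -(-13)·(2·(12/5)·(12-(12/5))·(12-2·(12/5))·((12/5)+2·12)+(12/5)²·(12-(12/5))²)/(120·12·20000) = 1638/390625 rad
Load 3 — uniform load w=15 kN/m over full span:
  θ_3 = -wx(L-x)(L-2x)/(12EI) = -15·(12/5)·(12-(12/5))·(12-2·(12/5))/(12·20000) = -162/15625 rad
Superposition: θ = Σ θ_i = -82809/12500000 rad ≈ -0.006625 rad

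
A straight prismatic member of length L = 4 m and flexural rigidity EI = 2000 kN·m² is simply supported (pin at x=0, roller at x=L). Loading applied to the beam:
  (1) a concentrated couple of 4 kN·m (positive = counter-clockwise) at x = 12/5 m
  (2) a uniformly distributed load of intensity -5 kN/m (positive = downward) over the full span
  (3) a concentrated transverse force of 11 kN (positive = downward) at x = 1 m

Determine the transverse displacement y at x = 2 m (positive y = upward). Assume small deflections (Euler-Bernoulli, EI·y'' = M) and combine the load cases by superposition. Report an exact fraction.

Load 1 — applied couple M₀=4 kN·m at a=12/5 m (b=L-a=8/5):
  y_1 = (M₀x³/(6L)+C₁x)/EI  [x≤a] with C₁=M₀(3b²-L²)/(6L)=-104/75 = (4·2³/(6·4)+(-104/75)·2)/2000 = -9/12500 m
Load 2 — uniform load w=-5 kN/m over full span:
  y_2 = -wx(L³-2Lx²+x³)/(24EI) = -(-5)·2·(4³-2·4·2²+2³)/(24·2000) = 1/120 m
Load 3 — point force P=11 kN at a=1 m (b=L-a=3):
  y_3 = -Pa(L-x)(2Lx-a²-x²)/(6LEI)  [x>a] = -11·1·(4-2)·(2·4·2-1²-2²)/(6·4·2000) = -121/24000 m
Superposition: y = Σ y_i = 1543/600000 m ≈ 0.002572 m

y(2) = 1543/600000 m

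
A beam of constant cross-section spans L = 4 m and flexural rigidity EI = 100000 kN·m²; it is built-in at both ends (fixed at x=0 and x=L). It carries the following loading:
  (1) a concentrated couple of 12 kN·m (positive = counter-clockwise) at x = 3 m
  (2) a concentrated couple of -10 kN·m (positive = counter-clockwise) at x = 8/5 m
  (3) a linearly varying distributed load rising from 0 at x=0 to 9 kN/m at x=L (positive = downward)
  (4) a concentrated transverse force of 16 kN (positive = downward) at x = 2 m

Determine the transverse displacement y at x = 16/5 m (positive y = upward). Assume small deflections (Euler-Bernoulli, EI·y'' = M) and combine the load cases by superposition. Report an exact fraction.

y(16/5) = -116681/2343750000 m

Load 1 — applied couple M₀=12 kN·m at a=3 m (b=L-a=1):
  y_1 = (R_Ax³/6 - M_Ax²/2 - M₀(x-a)²/2)/EI  [x>a] with R_A=27/8, M_A=15/4 = ((27/8)·(16/5)³/6 - (15/4)·(16/5)²/2 - 12·((16/5)-3)²/2)/100000 = -63/6250000 m
Load 2 — applied couple M₀=-10 kN·m at a=8/5 m (b=L-a=12/5):
  y_2 = (R_Ax³/6 - M_Ax²/2 - M₀(x-a)²/2)/EI  [x>a] with R_A=-18/5, M_A=-6/5 = ((-18/5)·(16/5)³/6 - (-6/5)·(16/5)²/2 - (-10)·((16/5)-(8/5))²/2)/100000 = -14/1953125 m
Load 3 — triangular load w₀=9 kN/m (0→w₀ over full span):
  y_3 = -w₀x²(L-x)²(x+2L)/(120LEI) = -9·(16/5)²·(4-(16/5))²·((16/5)+2·4)/(120·4·100000) = -672/48828125 m
Load 4 — point force P=16 kN at a=2 m (b=L-a=2):
  y_4 = -Pa²(L-x)²(3bL-(3b+a)(L-x))/(6L³EI)  [x>a] = -16·2²·(4-(16/5))²·(3·2·4-(3·2+2)·(4-(16/5)))/(6·4³·100000) = -22/1171875 m
Superposition: y = Σ y_i = -116681/2343750000 m ≈ -0.000050 m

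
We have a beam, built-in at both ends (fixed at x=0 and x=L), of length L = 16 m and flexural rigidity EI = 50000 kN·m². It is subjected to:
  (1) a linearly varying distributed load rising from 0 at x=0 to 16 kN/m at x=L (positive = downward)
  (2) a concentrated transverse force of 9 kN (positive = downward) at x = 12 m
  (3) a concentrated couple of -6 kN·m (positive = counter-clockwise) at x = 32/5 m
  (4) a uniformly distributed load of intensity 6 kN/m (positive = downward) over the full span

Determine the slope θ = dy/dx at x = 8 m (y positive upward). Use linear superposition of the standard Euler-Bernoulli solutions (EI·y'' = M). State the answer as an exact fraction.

Load 1 — triangular load w₀=16 kN/m (0→w₀ over full span):
  θ_1 = -w₀(2x(L-x)(L-2x)(x+2L)+x²(L-x)²)/(120LEI) = -16·(2·8·(16-8)·(16-2·8)·(8+2·16)+8²·(16-8)²)/(120·16·50000) = -32/46875 rad
Load 2 — point force P=9 kN at a=12 m (b=L-a=4):
  θ_2 = -Pb²x(2aL-(3a+b)x)/(2L³EI)  [x≤a] = -9·4²·8·(2·12·16-(3·12+4)·8)/(2·16³·50000) = -9/50000 rad
Load 3 — applied couple M₀=-6 kN·m at a=32/5 m (b=L-a=48/5):
  θ_3 = (R_Ax²/2 - M_Ax - M₀(x-a))/EI  [x>a] with R_A=-27/50, M_A=-18/25 = ((-27/50)·8²/2 - (-18/25)·8 - (-6)·(8-(32/5)))/50000 = -3/78125 rad
Load 4 — uniform load w=6 kN/m over full span:
  θ_4 = -wx(L-x)(L-2x)/(12EI) = -6·8·(16-8)·(16-2·8)/(12·50000) = 0 rad
Superposition: θ = Σ θ_i = -3379/3750000 rad ≈ -0.000901 rad

θ(8) = -3379/3750000 rad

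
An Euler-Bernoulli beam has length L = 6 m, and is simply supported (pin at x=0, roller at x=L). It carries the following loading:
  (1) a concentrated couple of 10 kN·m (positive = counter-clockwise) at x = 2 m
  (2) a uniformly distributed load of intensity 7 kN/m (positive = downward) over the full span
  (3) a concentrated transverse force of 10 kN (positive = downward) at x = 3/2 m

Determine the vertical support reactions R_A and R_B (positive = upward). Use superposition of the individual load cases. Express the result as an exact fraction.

Load 1 — applied couple M₀=10 kN·m at a=2 m (b=L-a=4):
  R_A = M₀/L = 10/6 = 5/3 kN
  R_B = -M₀/L = -10/6 = -5/3 kN
Load 2 — uniform load w=7 kN/m over full span:
  R_A = wL/2 = 7·6/2 = 21 kN
  R_B = wL/2 = 7·6/2 = 21 kN
Load 3 — point force P=10 kN at a=3/2 m (b=L-a=9/2):
  R_A = Pb/L = 10·(9/2)/6 = 15/2 kN
  R_B = Pa/L = 10·(3/2)/6 = 5/2 kN
Superposition: R_A = 181/6 kN, R_B = 131/6 kN

R_A = 181/6 kN, R_B = 131/6 kN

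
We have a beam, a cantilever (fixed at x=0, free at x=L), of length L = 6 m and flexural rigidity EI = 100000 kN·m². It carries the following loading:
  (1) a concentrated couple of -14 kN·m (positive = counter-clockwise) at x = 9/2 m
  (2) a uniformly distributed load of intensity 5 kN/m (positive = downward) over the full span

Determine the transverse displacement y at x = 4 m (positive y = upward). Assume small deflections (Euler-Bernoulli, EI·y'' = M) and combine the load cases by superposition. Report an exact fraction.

Load 1 — applied couple M₀=-14 kN·m at a=9/2 m (b=L-a=3/2):
  y_1 = M₀x²/(2EI)  [x≤a] = (-14)·4²/(2·100000) = -7/6250 m
Load 2 — uniform load w=5 kN/m over full span:
  y_2 = -wx²(x²-4Lx+6L²)/(24EI) = -5·4²·(4²-4·6·4+6·6²)/(24·100000) = -17/3750 m
Superposition: y = Σ y_i = -53/9375 m ≈ -0.005653 m

y(4) = -53/9375 m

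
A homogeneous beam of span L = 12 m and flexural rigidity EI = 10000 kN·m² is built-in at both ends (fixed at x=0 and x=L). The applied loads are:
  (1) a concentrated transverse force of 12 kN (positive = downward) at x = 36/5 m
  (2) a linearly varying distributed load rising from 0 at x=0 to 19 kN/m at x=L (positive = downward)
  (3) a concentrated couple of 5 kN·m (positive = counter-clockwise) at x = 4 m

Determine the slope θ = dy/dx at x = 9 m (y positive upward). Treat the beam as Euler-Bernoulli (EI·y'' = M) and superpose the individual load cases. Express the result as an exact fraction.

Load 1 — point force P=12 kN at a=36/5 m (b=L-a=24/5):
  θ_1 = Pa²(L-x)(2bL-(3b+a)(L-x))/(2L³EI)  [x>a] = 12·(36/5)²·(12-9)·(2·(24/5)·12-(3·(24/5)+(36/5))·(12-9))/(2·12³·10000) = 1701/625000 rad
Load 2 — triangular load w₀=19 kN/m (0→w₀ over full span):
  θ_2 = -w₀(2x(L-x)(L-2x)(x+2L)+x²(L-x)²)/(120LEI) = -19·(2·9·(12-9)·(12-2·9)·(9+2·12)+9²·(12-9)²)/(120·12·10000) = 21033/1600000 rad
Load 3 — applied couple M₀=5 kN·m at a=4 m (b=L-a=8):
  θ_3 = (R_Ax²/2 - M_Ax - M₀(x-a))/EI  [x>a] with R_A=5/9, M_A=0 = ((5/9)·9²/2 - 0·9 - 5·(9-4))/10000 = -1/4000 rad
Superposition: θ = Σ θ_i = 624689/40000000 rad ≈ 0.015617 rad

θ(9) = 624689/40000000 rad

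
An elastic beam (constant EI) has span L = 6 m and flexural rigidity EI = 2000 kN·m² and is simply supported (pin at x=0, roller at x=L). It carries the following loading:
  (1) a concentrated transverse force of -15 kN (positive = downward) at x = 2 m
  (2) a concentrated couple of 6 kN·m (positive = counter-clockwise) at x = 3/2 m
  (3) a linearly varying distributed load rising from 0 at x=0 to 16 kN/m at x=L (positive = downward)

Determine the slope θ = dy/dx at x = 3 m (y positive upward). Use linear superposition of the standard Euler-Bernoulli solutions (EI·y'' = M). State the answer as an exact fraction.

θ(3) = -1049/240000 rad

Load 1 — point force P=-15 kN at a=2 m (b=L-a=4):
  θ_1 = -Pa(2L²-6Lx+3x²+a²)/(6LEI)  [x>a] = -(-15)·2·(2·6²-6·6·3+3·3²+2²)/(6·6·2000) = -1/480 rad
Load 2 — applied couple M₀=6 kN·m at a=3/2 m (b=L-a=9/2):
  θ_2 = (M₀x²/(2L)-M₀(x-a)+C₁)/EI  [x>a] with C₁=M₀(3b²-L²)/(6L)=33/8 = (6·3²/(2·6)-6·(3-(3/2))+(33/8))/2000 = -3/16000 rad
Load 3 — triangular load w₀=16 kN/m (0→w₀ over full span):
  θ_3 = -w₀(7L⁴-30L²x²+15x⁴)/(360LEI) = -16·(7·6⁴-30·6²·3²+15·3⁴)/(360·6·2000) = -21/10000 rad
Superposition: θ = Σ θ_i = -1049/240000 rad ≈ -0.004371 rad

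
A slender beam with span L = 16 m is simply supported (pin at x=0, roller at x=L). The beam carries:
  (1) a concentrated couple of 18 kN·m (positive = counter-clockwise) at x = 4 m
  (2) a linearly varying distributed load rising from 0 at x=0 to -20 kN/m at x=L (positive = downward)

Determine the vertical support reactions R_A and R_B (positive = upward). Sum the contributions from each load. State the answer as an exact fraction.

Load 1 — applied couple M₀=18 kN·m at a=4 m (b=L-a=12):
  R_A = M₀/L = 18/16 = 9/8 kN
  R_B = -M₀/L = -18/16 = -9/8 kN
Load 2 — triangular load w₀=-20 kN/m (0→w₀ over full span):
  R_A = w₀L/6 = (-20)·16/6 = -160/3 kN
  R_B = w₀L/3 = (-20)·16/3 = -320/3 kN
Superposition: R_A = -1253/24 kN, R_B = -2587/24 kN

R_A = -1253/24 kN, R_B = -2587/24 kN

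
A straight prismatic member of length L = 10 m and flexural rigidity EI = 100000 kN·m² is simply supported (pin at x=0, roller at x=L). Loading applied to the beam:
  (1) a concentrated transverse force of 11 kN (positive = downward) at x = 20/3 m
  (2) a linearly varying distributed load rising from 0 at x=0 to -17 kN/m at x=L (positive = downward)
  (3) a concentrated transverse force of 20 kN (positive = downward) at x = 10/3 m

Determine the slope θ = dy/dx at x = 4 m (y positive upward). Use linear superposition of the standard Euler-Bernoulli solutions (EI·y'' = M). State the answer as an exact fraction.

Load 1 — point force P=11 kN at a=20/3 m (b=L-a=10/3):
  θ_1 = -Pb(L²-b²-3x²)/(6LEI)  [x≤a] = -11·(10/3)·(10²-(10/3)²-3·4²)/(6·10·100000) = -253/1012500 rad
Load 2 — triangular load w₀=-17 kN/m (0→w₀ over full span):
  θ_2 = -w₀(7L⁴-30L²x²+15x⁴)/(360LEI) = -(-17)·(7·10⁴-30·10²·4²+15·4⁴)/(360·10·100000) = 5491/4500000 rad
Load 3 — point force P=20 kN at a=10/3 m (b=L-a=20/3):
  θ_3 = -Pa(2L²-6Lx+3x²+a²)/(6LEI)  [x>a] = -20·(10/3)·(2·10²-6·10·4+3·4²+(10/3)²)/(6·10·100000) = -43/202500 rad
Superposition: θ = Σ θ_i = 379/500000 rad ≈ 0.000758 rad

θ(4) = 379/500000 rad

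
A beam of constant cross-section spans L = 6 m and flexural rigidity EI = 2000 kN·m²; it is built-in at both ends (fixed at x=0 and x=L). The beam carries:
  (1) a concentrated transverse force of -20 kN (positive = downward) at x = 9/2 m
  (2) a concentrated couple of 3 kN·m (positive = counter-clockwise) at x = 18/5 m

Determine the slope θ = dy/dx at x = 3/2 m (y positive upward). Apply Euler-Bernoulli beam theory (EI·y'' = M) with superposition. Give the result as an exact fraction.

Load 1 — point force P=-20 kN at a=9/2 m (b=L-a=3/2):
  θ_1 = -Pb²x(2aL-(3a+b)x)/(2L³EI)  [x≤a] = -(-20)·(3/2)²·(3/2)·(2·(9/2)·6-(3·(9/2)+(3/2))·(3/2))/(2·6³·2000) = 63/25600 rad
Load 2 — applied couple M₀=3 kN·m at a=18/5 m (b=L-a=12/5):
  θ_2 = (R_Ax²/2 - M_Ax)/EI  [x≤a] with R_A=18/25, M_A=24/25 = ((18/25)·(3/2)²/2 - (24/25)·(3/2))/2000 = -63/200000 rad
Superposition: θ = Σ θ_i = 6867/3200000 rad ≈ 0.002146 rad

θ(3/2) = 6867/3200000 rad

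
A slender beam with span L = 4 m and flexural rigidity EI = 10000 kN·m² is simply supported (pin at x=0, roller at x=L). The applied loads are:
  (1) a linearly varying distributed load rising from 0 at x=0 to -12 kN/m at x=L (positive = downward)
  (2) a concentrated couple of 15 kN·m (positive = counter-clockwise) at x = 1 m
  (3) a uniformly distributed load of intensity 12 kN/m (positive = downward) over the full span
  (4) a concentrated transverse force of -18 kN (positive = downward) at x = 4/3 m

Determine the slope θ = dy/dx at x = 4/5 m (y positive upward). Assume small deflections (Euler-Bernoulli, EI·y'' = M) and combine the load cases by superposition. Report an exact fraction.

θ(4/5) = 409199/450000000 rad

Load 1 — triangular load w₀=-12 kN/m (0→w₀ over full span):
  θ_1 = -w₀(7L⁴-30L²x²+15x⁴)/(360LEI) = -(-12)·(7·4⁴-30·4²·(4/5)²+15·(4/5)⁴)/(360·4·10000) = 1456/1171875 rad
Load 2 — applied couple M₀=15 kN·m at a=1 m (b=L-a=3):
  θ_2 = (M₀x²/(2L)+C₁)/EI  [x≤a] with C₁=M₀(3b²-L²)/(6L)=55/8 = (15·(4/5)²/(2·4)+(55/8))/10000 = 323/400000 rad
Load 3 — uniform load w=12 kN/m over full span:
  θ_3 = -w(L³-6Lx²+4x³)/(24EI) = -12·(4³-6·4·(4/5)²+4·(4/5)³)/(24·10000) = -198/78125 rad
Load 4 — point force P=-18 kN at a=4/3 m (b=L-a=8/3):
  θ_4 = -Pb(L²-b²-3x²)/(6LEI)  [x≤a] = -(-18)·(8/3)·(4²-(8/3)²-3·(4/5)²)/(6·4·10000) = 196/140625 rad
Superposition: θ = Σ θ_i = 409199/450000000 rad ≈ 0.000909 rad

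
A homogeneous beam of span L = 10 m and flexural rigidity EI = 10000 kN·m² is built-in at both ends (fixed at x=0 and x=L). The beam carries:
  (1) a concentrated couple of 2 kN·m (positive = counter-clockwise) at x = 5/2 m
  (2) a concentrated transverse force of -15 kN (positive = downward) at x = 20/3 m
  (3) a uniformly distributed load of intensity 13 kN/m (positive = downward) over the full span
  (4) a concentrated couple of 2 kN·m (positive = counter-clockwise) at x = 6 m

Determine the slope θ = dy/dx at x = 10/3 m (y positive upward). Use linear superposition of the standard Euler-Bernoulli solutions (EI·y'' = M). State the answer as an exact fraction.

Load 1 — applied couple M₀=2 kN·m at a=5/2 m (b=L-a=15/2):
  θ_1 = (R_Ax²/2 - M_Ax - M₀(x-a))/EI  [x>a] with R_A=9/40, M_A=-3/8 = ((9/40)·(10/3)²/2 - (-3/8)·(10/3) - 2·((10/3)-(5/2)))/10000 = 1/12000 rad
Load 2 — point force P=-15 kN at a=20/3 m (b=L-a=10/3):
  θ_2 = -Pb²x(2aL-(3a+b)x)/(2L³EI)  [x≤a] = -(-15)·(10/3)²·(10/3)·(2·(20/3)·10-(3·(20/3)+(10/3))·(10/3))/(2·10³·10000) = 1/648 rad
Load 3 — uniform load w=13 kN/m over full span:
  θ_3 = -wx(L-x)(L-2x)/(12EI) = -13·(10/3)·(10-(10/3))·(10-2·(10/3))/(12·10000) = -13/1620 rad
Load 4 — applied couple M₀=2 kN·m at a=6 m (b=L-a=4):
  θ_4 = (R_Ax²/2 - M_Ax)/EI  [x≤a] with R_A=36/125, M_A=16/25 = ((36/125)·(10/3)²/2 - (16/25)·(10/3))/10000 = -1/18750 rad
Superposition: θ = Σ θ_i = -17419/2700000 rad ≈ -0.006451 rad

θ(10/3) = -17419/2700000 rad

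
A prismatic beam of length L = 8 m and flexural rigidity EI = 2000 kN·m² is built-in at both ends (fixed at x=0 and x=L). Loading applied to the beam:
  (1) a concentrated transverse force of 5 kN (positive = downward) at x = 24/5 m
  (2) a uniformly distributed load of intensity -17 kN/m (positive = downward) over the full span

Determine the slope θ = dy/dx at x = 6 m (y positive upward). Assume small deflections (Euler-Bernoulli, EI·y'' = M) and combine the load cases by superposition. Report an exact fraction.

Load 1 — point force P=5 kN at a=24/5 m (b=L-a=16/5):
  θ_1 = Pa²(L-x)(2bL-(3b+a)(L-x))/(2L³EI)  [x>a] = 5·(24/5)²·(8-6)·(2·(16/5)·8-(3·(16/5)+(24/5))·(8-6))/(2·8³·2000) = 63/25000 rad
Load 2 — uniform load w=-17 kN/m over full span:
  θ_2 = -wx(L-x)(L-2x)/(12EI) = -(-17)·6·(8-6)·(8-2·6)/(12·2000) = -17/500 rad
Superposition: θ = Σ θ_i = -787/25000 rad ≈ -0.031480 rad

θ(6) = -787/25000 rad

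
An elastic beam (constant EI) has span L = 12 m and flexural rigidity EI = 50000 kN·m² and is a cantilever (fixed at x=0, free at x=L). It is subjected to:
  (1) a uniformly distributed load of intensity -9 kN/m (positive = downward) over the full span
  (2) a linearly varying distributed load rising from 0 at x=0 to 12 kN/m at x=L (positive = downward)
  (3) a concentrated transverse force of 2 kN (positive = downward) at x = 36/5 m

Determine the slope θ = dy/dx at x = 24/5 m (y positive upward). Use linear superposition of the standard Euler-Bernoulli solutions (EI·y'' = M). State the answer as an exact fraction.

Load 1 — uniform load w=-9 kN/m over full span:
  θ_1 = -wx(x²-3Lx+3L²)/(6EI) = -(-9)·(24/5)·((24/5)²-3·12·(24/5)+3·12²)/(6·50000) = 15876/390625 rad
Load 2 — triangular load w₀=12 kN/m (0→w₀ over full span):
  θ_2 = (w₀Lx²/4-w₀L²x/3-w₀x⁴/(24L))/EI = (12·12·(24/5)²/4-12·12²·(24/5)/3-12·(24/5)⁴/(24·12))/50000 = -76464/1953125 rad
Load 3 — point force P=2 kN at a=36/5 m (b=L-a=24/5):
  θ_3 = -Px(2a-x)/(2EI)  [x≤a] = -2·(24/5)·(2·(36/5)-(24/5))/(2·50000) = -72/78125 rad
Superposition: θ = Σ θ_i = 1116/1953125 rad ≈ 0.000571 rad

θ(24/5) = 1116/1953125 rad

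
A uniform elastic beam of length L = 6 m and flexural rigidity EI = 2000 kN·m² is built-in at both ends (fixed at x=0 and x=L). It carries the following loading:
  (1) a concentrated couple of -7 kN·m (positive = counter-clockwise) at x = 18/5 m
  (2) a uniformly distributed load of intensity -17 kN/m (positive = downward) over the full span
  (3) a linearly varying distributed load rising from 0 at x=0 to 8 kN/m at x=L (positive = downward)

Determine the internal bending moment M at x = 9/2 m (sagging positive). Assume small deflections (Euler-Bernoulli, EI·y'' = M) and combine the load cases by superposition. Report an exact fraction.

M(9/2) = -429/200 kN·m

Load 1 — applied couple M₀=-7 kN·m at a=18/5 m (b=L-a=12/5):
  M_1 = R_Ax - M_A - M₀  [x>a] with R_A=-42/25, M_A=-56/25 = (-42/25)·(9/2) - (-56/25) - (-7) = 42/25 kN·m
Load 2 — uniform load w=-17 kN/m over full span:
  M_2 = wLx/2 - wL²/12 - wx²/2 = (-17)·6·(9/2)/2 - (-17)·6²/12 - (-17)·(9/2)²/2 = -51/8 kN·m
Load 3 — triangular load w₀=8 kN/m (0→w₀ over full span):
  M_3 = 3w₀Lx/20 - w₀L²/30 - w₀x³/(6L) = 3·8·6·(9/2)/20 - 8·6²/30 - 8·(9/2)³/(6·6) = 51/20 kN·m
Superposition: M = Σ M_i = -429/200 kN·m ≈ -2.145000 kN·m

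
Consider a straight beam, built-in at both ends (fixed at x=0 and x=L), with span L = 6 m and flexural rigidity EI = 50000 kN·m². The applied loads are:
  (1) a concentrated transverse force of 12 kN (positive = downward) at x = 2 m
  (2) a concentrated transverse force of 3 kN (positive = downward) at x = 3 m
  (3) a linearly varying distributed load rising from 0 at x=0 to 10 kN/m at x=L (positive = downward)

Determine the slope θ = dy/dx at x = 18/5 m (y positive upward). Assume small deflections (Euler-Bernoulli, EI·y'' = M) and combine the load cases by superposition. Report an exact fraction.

Load 1 — point force P=12 kN at a=2 m (b=L-a=4):
  θ_1 = Pa²(L-x)(2bL-(3b+a)(L-x))/(2L³EI)  [x>a] = 12·2²·(6-(18/5))·(2·4·6-(3·4+2)·(6-(18/5)))/(2·6³·50000) = 6/78125 rad
Load 2 — point force P=3 kN at a=3 m (b=L-a=3):
  θ_2 = Pa²(L-x)(2bL-(3b+a)(L-x))/(2L³EI)  [x>a] = 3·3²·(6-(18/5))·(2·3·6-(3·3+3)·(6-(18/5)))/(2·6³·50000) = 27/1250000 rad
Load 3 — triangular load w₀=10 kN/m (0→w₀ over full span):
  θ_3 = -w₀(2x(L-x)(L-2x)(x+2L)+x²(L-x)²)/(120LEI) = -10·(2·(18/5)·(6-(18/5))·(6-2·(18/5))·((18/5)+2·6)+(18/5)²·(6-(18/5))²)/(120·6·50000) = 27/390625 rad
Superposition: θ = Σ θ_i = 1047/6250000 rad ≈ 0.000168 rad

θ(18/5) = 1047/6250000 rad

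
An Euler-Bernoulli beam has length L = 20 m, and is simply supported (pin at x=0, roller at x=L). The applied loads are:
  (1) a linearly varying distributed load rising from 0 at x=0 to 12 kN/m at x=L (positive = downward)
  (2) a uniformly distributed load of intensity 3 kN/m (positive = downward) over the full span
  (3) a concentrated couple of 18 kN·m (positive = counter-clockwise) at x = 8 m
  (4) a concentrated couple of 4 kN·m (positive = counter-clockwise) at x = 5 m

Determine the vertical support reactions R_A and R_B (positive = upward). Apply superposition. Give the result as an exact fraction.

Load 1 — triangular load w₀=12 kN/m (0→w₀ over full span):
  R_A = w₀L/6 = 12·20/6 = 40 kN
  R_B = w₀L/3 = 12·20/3 = 80 kN
Load 2 — uniform load w=3 kN/m over full span:
  R_A = wL/2 = 3·20/2 = 30 kN
  R_B = wL/2 = 3·20/2 = 30 kN
Load 3 — applied couple M₀=18 kN·m at a=8 m (b=L-a=12):
  R_A = M₀/L = 18/20 = 9/10 kN
  R_B = -M₀/L = -18/20 = -9/10 kN
Load 4 — applied couple M₀=4 kN·m at a=5 m (b=L-a=15):
  R_A = M₀/L = 4/20 = 1/5 kN
  R_B = -M₀/L = -4/20 = -1/5 kN
Superposition: R_A = 711/10 kN, R_B = 1089/10 kN

R_A = 711/10 kN, R_B = 1089/10 kN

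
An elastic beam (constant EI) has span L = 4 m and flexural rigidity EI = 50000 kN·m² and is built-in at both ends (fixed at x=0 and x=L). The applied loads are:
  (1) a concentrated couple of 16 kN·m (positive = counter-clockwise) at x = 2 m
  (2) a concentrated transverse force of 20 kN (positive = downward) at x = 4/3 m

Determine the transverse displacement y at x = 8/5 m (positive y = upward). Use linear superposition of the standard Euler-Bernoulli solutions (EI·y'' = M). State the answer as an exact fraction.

y(8/5) = -48/390625 m

Load 1 — applied couple M₀=16 kN·m at a=2 m (b=L-a=2):
  y_1 = (R_Ax³/6 - M_Ax²/2)/EI  [x≤a] with R_A=6, M_A=4 = (6·(8/5)³/6 - 4·(8/5)²/2)/50000 = -8/390625 m
Load 2 — point force P=20 kN at a=4/3 m (b=L-a=8/3):
  y_2 = -Pa²(L-x)²(3bL-(3b+a)(L-x))/(6L³EI)  [x>a] = -20·(4/3)²·(4-(8/5))²·(3·(8/3)·4-(3·(8/3)+(4/3))·(4-(8/5)))/(6·4³·50000) = -8/78125 m
Superposition: y = Σ y_i = -48/390625 m ≈ -0.000123 m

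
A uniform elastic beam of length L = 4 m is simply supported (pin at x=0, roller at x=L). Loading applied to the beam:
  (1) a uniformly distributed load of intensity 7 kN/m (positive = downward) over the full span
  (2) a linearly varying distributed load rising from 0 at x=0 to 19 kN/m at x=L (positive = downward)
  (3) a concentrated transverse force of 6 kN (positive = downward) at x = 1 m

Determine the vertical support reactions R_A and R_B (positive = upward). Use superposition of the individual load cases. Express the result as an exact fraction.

R_A = 187/6 kN, R_B = 245/6 kN

Load 1 — uniform load w=7 kN/m over full span:
  R_A = wL/2 = 7·4/2 = 14 kN
  R_B = wL/2 = 7·4/2 = 14 kN
Load 2 — triangular load w₀=19 kN/m (0→w₀ over full span):
  R_A = w₀L/6 = 19·4/6 = 38/3 kN
  R_B = w₀L/3 = 19·4/3 = 76/3 kN
Load 3 — point force P=6 kN at a=1 m (b=L-a=3):
  R_A = Pb/L = 6·3/4 = 9/2 kN
  R_B = Pa/L = 6·1/4 = 3/2 kN
Superposition: R_A = 187/6 kN, R_B = 245/6 kN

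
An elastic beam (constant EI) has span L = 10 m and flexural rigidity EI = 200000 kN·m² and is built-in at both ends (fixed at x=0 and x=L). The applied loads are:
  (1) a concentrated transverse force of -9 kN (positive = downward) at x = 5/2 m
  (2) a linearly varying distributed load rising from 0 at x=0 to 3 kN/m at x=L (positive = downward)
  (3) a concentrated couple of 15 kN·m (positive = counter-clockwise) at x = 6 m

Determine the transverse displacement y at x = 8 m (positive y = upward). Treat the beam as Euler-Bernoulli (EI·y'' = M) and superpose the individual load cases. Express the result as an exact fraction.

y(8) = -851/16000000 m

Load 1 — point force P=-9 kN at a=5/2 m (b=L-a=15/2):
  y_1 = -Pa²(L-x)²(3bL-(3b+a)(L-x))/(6L³EI)  [x>a] = -(-9)·(5/2)²·(10-8)²·(3·(15/2)·10-(3·(15/2)+(5/2))·(10-8))/(6·10³·200000) = 21/640000 m
Load 2 — triangular load w₀=3 kN/m (0→w₀ over full span):
  y_2 = -w₀x²(L-x)²(x+2L)/(120LEI) = -3·8²·(10-8)²·(8+2·10)/(120·10·200000) = -7/78125 m
Load 3 — applied couple M₀=15 kN·m at a=6 m (b=L-a=4):
  y_3 = (R_Ax³/6 - M_Ax²/2 - M₀(x-a)²/2)/EI  [x>a] with R_A=54/25, M_A=24/5 = ((54/25)·8³/6 - (24/5)·8²/2 - 15·(8-6)²/2)/200000 = 9/2500000 m
Superposition: y = Σ y_i = -851/16000000 m ≈ -0.000053 m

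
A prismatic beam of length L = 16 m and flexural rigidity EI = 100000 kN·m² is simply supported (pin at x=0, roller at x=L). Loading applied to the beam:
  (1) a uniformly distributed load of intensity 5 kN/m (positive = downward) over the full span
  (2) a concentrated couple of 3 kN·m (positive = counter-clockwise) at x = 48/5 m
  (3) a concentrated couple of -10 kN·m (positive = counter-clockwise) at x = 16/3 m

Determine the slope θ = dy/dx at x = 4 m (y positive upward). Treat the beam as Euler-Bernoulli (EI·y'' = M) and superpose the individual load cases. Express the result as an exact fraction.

θ(4) = -271447/45000000 rad

Load 1 — uniform load w=5 kN/m over full span:
  θ_1 = -w(L³-6Lx²+4x³)/(24EI) = -5·(16³-6·16·4²+4·4³)/(24·100000) = -11/1875 rad
Load 2 — applied couple M₀=3 kN·m at a=48/5 m (b=L-a=32/5):
  θ_2 = (M₀x²/(2L)+C₁)/EI  [x≤a] with C₁=M₀(3b²-L²)/(6L)=-104/25 = (3·4²/(2·16)+(-104/25))/100000 = -133/5000000 rad
Load 3 — applied couple M₀=-10 kN·m at a=16/3 m (b=L-a=32/3):
  θ_3 = (M₀x²/(2L)+C₁)/EI  [x≤a] with C₁=M₀(3b²-L²)/(6L)=-80/9 = ((-10)·4²/(2·16)+(-80/9))/100000 = -1/7200 rad
Superposition: θ = Σ θ_i = -271447/45000000 rad ≈ -0.006032 rad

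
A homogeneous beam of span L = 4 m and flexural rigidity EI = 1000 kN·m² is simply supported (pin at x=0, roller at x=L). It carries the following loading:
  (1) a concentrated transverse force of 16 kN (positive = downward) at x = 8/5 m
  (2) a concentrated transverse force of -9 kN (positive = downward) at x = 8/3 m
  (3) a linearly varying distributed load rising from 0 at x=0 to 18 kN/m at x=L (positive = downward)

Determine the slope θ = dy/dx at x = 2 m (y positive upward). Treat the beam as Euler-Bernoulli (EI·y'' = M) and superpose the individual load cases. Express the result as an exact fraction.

Load 1 — point force P=16 kN at a=8/5 m (b=L-a=12/5):
  θ_1 = -Pa(2L²-6Lx+3x²+a²)/(6LEI)  [x>a] = -16·(8/5)·(2·4²-6·4·2+3·2²+(8/5)²)/(6·4·1000) = 24/15625 rad
Load 2 — point force P=-9 kN at a=8/3 m (b=L-a=4/3):
  θ_2 = -Pb(L²-b²-3x²)/(6LEI)  [x≤a] = -(-9)·(4/3)·(4²-(4/3)²-3·2²)/(6·4·1000) = 1/900 rad
Load 3 — triangular load w₀=18 kN/m (0→w₀ over full span):
  θ_3 = -w₀(7L⁴-30L²x²+15x⁴)/(360LEI) = -18·(7·4⁴-30·4²·2²+15·2⁴)/(360·4·1000) = -7/5000 rad
Superposition: θ = Σ θ_i = 1403/1125000 rad ≈ 0.001247 rad

θ(2) = 1403/1125000 rad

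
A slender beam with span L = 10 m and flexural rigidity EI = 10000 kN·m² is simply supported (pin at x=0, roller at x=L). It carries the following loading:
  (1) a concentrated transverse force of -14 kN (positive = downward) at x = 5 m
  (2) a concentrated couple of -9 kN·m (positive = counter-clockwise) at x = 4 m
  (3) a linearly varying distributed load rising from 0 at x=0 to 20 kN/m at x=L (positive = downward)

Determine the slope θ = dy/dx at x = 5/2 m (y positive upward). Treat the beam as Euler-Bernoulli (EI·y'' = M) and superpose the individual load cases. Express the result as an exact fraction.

Load 1 — point force P=-14 kN at a=5 m (b=L-a=5):
  θ_1 = -Pb(L²-b²-3x²)/(6LEI)  [x≤a] = -(-14)·5·(10²-5²-3·(5/2)²)/(6·10·10000) = 21/3200 rad
Load 2 — applied couple M₀=-9 kN·m at a=4 m (b=L-a=6):
  θ_2 = (M₀x²/(2L)+C₁)/EI  [x≤a] with C₁=M₀(3b²-L²)/(6L)=-6/5 = ((-9)·(5/2)²/(2·10)+(-6/5))/10000 = -321/800000 rad
Load 3 — triangular load w₀=20 kN/m (0→w₀ over full span):
  θ_3 = -w₀(7L⁴-30L²x²+15x⁴)/(360LEI) = -20·(7·10⁴-30·10²·(5/2)²+15·(5/2)⁴)/(360·10·10000) = -1327/46080 rad
Superposition: θ = Σ θ_i = -651931/28800000 rad ≈ -0.022636 rad

θ(5/2) = -651931/28800000 rad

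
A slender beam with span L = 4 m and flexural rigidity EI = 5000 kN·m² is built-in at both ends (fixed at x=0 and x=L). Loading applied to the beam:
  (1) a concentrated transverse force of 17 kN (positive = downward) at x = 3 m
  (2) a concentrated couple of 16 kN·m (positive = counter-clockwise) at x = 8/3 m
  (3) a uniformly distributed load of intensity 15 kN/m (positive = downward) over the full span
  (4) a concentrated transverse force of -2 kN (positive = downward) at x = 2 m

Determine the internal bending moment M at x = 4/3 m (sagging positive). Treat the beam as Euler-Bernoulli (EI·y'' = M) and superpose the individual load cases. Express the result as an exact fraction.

Load 1 — point force P=17 kN at a=3 m (b=L-a=1):
  M_1 = Pb²(3a+b)x/L³ - Pab²/L²  [x≤a] = 17·1²·(3·3+1)·(4/3)/4³ - 17·3·1²/4² = 17/48 kN·m
Load 2 — applied couple M₀=16 kN·m at a=8/3 m (b=L-a=4/3):
  M_2 = R_Ax - M_A  [x≤a] with R_A=16/3, M_A=16/3 = (16/3)·(4/3) - (16/3) = 16/9 kN·m
Load 3 — uniform load w=15 kN/m over full span:
  M_3 = wLx/2 - wL²/12 - wx²/2 = 15·4·(4/3)/2 - 15·4²/12 - 15·(4/3)²/2 = 20/3 kN·m
Load 4 — point force P=-2 kN at a=2 m (b=L-a=2):
  M_4 = Pb²(3a+b)x/L³ - Pab²/L²  [x≤a] = (-2)·2²·(3·2+2)·(4/3)/4³ - (-2)·2·2²/4² = -1/3 kN·m
Superposition: M = Σ M_i = 1219/144 kN·m ≈ 8.465278 kN·m

M(4/3) = 1219/144 kN·m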